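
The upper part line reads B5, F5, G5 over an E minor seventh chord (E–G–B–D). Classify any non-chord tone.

The harmony at that moment is E minor seventh chord (E, G, B, D); F5 is not a chord tone.
It is approached by leap down from B5 and left by step up to G5.
Leap in, step out — an appoggiatura.

F5 is an appoggiatura.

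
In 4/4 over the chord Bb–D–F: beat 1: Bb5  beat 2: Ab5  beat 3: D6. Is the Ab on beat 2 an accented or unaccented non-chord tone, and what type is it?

Unaccented escape tone.

The harmony at that moment is Bb major triad (Bb, D, F); Ab5 is not a chord tone.
It is approached by step down from Bb5 and left by leap up to D6.
Step in, leap out — an escape tone.
It falls on a weak beat, so it is unaccented.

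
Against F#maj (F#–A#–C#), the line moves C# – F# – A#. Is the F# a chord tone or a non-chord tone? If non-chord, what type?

F# major triad contains F#, A#, C#; F# is the root, so it is a chord tone.

Chord tone (the root of F# major triad).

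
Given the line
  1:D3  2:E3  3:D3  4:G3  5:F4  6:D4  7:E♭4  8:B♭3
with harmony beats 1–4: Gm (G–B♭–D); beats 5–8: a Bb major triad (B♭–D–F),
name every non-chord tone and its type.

E3 (beat 2) — neighbor tone; E♭4 (beat 7) — escape tone.

The harmony at that moment is G minor triad (G, B♭, D); E3 is not a chord tone.
It is approached by step up from D3 and left by step down to D3.
Step away and step back to the same note — a neighbor tone (upper neighbor).
The harmony at that moment is B♭ major triad (B♭, D, F); E♭4 is not a chord tone.
It is approached by step up from D4 and left by leap down to B♭3.
Step in, leap out — an escape tone.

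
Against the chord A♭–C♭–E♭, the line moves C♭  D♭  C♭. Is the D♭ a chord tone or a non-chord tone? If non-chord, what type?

Non-chord tone — a neighbor tone.

The harmony at that moment is A♭ minor triad (A♭, C♭, E♭); D♭ is not a chord tone.
It is approached by step up from C♭ and left by step down to C♭.
Step away and step back to the same note — a neighbor tone (upper neighbor).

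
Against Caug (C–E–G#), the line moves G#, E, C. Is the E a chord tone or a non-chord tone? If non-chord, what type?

C augmented triad contains C, E, G#; E is the third, so it is a chord tone.

Chord tone (the third of C augmented triad).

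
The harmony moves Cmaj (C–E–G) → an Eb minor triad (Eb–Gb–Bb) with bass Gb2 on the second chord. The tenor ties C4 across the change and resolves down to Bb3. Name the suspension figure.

4–3 suspension.

At the second chord the bass is Gb2. The suspended C4 lies a fourth above the bass; after resolving down by step to Bb3, the interval above the bass becomes a third.
Suspension figures are named by those two intervals: 4–3.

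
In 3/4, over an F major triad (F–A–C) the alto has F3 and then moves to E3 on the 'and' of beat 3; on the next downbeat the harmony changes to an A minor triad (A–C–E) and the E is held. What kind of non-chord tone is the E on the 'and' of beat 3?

The harmony at that moment is F major triad (F, A, C); E3 is not a chord tone.
It is approached by step down from F3 and then sustained as the same pitch into the next harmony.
Arriving early and becoming a chord tone when the harmony changes — an anticipation.

Anticipation.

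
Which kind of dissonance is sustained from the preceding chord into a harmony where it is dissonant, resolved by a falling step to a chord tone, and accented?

Approach: by preparation — the pitch is first a chord tone, then held (tied or repeated) while the harmony changes under it. Departure: down by step. Metric position: strong.
A prepared dissonance that resolves downward by step — a suspension. (The same figure resolving upward would be a retardation.)

Suspension.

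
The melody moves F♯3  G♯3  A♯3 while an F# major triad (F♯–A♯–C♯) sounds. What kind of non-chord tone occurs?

The harmony at that moment is F♯ major triad (F♯, A♯, C♯); G♯3 is not a chord tone.
It is approached by step up from F♯3 and left by step up to A♯3.
Step in, step out in the same direction — a passing tone.

G♯3 is a passing tone.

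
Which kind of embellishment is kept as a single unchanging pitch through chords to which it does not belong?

Pedal tone.

Approach: none. Departure: none — a single pitch is sustained while the chords change around it, passing through harmonies that do not contain it.
No melodic motion at all; the dissonance is created entirely by the moving harmonies against the stationary note — a pedal tone (pedal point).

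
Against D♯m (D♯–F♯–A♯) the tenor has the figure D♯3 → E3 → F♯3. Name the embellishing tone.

The harmony at that moment is D♯ minor triad (D♯, F♯, A♯); E3 is not a chord tone.
It is approached by step up from D♯3 and left by step up to F♯3.
Step in, step out in the same direction — a passing tone.

E3 is a passing tone.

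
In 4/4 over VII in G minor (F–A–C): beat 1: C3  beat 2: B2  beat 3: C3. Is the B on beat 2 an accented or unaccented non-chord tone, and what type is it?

Unaccented neighbor tone.

The harmony at that moment is F major triad (F, A, C); B2 is not a chord tone.
It is approached by step down from C3 and left by step up to C3.
Step away and step back to the same note — a neighbor tone (lower neighbor).
It falls on a weak beat, so it is unaccented.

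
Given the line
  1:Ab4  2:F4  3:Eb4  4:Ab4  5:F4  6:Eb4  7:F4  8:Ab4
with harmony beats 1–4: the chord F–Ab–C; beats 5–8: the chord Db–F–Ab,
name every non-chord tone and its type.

Eb4 (beat 3) — escape tone; Eb4 (beat 6) — neighbor tone.

The harmony at that moment is F minor triad (F, Ab, C); Eb4 is not a chord tone.
It is approached by step down from F4 and left by leap up to Ab4.
Step in, leap out — an escape tone.
The harmony at that moment is Db major triad (Db, F, Ab); Eb4 is not a chord tone.
It is approached by step down from F4 and left by step up to F4.
Step away and step back to the same note — a neighbor tone (lower neighbor).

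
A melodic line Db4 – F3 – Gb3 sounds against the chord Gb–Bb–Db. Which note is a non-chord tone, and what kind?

F3 is an appoggiatura.

The harmony at that moment is Gb major triad (Gb, Bb, Db); F3 is not a chord tone.
It is approached by leap down from Db4 and left by step up to Gb3.
Leap in, step out — an appoggiatura.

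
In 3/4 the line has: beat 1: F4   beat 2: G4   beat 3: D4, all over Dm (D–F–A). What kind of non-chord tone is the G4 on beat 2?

The harmony at that moment is D minor triad (D, F, A); G4 is not a chord tone.
It is approached by step up from F4 and left by leap down to D4.
Step in, leap out, on a weak beat — an escape tone.

Escape tone.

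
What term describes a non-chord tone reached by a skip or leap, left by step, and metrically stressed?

Approach: by leap. Departure: by step. Metric position: strong.
Leap in, step out, in a metrically strong position — an appoggiatura. (It is the mirror image of the escape tone, which steps in and leaps out from a weak position.)

Appoggiatura.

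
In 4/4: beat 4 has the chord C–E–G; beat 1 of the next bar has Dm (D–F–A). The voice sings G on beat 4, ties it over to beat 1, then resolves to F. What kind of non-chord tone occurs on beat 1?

The harmony at that moment is D minor triad (D, F, A); G is not a chord tone.
It is held over (the same pitch as the preceding G) and left by step down to F.
Held over from the previous chord and resolving down by step — a suspension.

Suspension.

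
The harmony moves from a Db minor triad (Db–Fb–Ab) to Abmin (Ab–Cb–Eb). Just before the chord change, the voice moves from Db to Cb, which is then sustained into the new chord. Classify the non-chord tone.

Cb is an anticipation.

The harmony at that moment is Db minor triad (Db, Fb, Ab); Cb is not a chord tone.
It is approached by step down from Db and then sustained as the same pitch into the next harmony.
Arriving early and becoming a chord tone when the harmony changes — an anticipation.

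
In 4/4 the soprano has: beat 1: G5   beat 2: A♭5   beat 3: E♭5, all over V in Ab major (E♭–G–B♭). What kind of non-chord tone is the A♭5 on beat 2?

The harmony at that moment is E♭ major triad (E♭, G, B♭); A♭5 is not a chord tone.
It is approached by step up from G5 and left by leap down to E♭5.
Step in, leap out, on a weak beat — an escape tone.

Escape tone.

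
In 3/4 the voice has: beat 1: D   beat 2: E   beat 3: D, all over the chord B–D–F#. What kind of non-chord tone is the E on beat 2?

The harmony at that moment is B minor triad (B, D, F#); E is not a chord tone.
It is approached by step up from D and left by step down to D.
Step away and step back to the same note — a neighbor tone (upper neighbor).

Upper neighbor tone.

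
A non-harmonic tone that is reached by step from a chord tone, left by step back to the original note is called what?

Approach: by step. Departure: by step in the opposite direction, back to the starting pitch.
Stepwise on both sides but reversing to return to the same chord tone — a neighbor tone. (Had it continued onward in the same direction it would be a passing tone instead.)

Neighbor tone.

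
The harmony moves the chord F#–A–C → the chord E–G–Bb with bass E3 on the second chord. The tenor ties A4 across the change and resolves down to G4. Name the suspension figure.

4–3 suspension.

At the second chord the bass is E3. The suspended A4 lies a fourth above the bass; after resolving down by step to G4, the interval above the bass becomes a third.
Suspension figures are named by those two intervals: 4–3.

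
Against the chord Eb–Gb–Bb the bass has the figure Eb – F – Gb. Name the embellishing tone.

F is a passing tone.

The harmony at that moment is Eb minor triad (Eb, Gb, Bb); F is not a chord tone.
It is approached by step up from Eb and left by step up to Gb.
Step in, step out in the same direction — a passing tone.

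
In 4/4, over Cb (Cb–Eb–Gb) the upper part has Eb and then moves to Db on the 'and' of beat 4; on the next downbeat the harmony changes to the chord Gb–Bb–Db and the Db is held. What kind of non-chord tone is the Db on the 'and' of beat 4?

The harmony at that moment is Cb major triad (Cb, Eb, Gb); Db is not a chord tone.
It is approached by step down from Eb and then sustained as the same pitch into the next harmony.
Arriving early and becoming a chord tone when the harmony changes — an anticipation.

Anticipation.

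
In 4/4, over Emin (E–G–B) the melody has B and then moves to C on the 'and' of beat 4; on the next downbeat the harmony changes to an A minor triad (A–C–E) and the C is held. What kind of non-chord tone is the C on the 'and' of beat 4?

Anticipation.

The harmony at that moment is E minor triad (E, G, B); C is not a chord tone.
It is approached by step up from B and then sustained as the same pitch into the next harmony.
Arriving early and becoming a chord tone when the harmony changes — an anticipation.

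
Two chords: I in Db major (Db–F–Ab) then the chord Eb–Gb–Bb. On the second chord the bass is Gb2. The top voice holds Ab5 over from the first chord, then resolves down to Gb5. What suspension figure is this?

9–8 suspension.

At the second chord the bass is Gb2. The suspended Ab5 lies a ninth above the bass; after resolving down by step to Gb5, the interval above the bass becomes an octave.
Suspension figures are named by those two intervals: 9–8.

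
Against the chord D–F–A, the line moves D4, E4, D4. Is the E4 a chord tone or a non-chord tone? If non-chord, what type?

Non-chord tone — a neighbor tone.

The harmony at that moment is D minor triad (D, F, A); E4 is not a chord tone.
It is approached by step up from D4 and left by step down to D4.
Step away and step back to the same note — a neighbor tone (upper neighbor).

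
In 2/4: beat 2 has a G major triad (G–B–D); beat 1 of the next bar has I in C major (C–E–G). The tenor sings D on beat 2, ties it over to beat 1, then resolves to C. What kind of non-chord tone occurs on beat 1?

Suspension.

The harmony at that moment is C major triad (C, E, G); D is not a chord tone.
It is held over (the same pitch as the preceding D) and left by step down to C.
Held over from the previous chord and resolving down by step — a suspension.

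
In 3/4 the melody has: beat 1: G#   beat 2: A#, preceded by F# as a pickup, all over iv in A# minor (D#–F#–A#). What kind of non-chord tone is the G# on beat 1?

Passing tone.

The harmony at that moment is D# minor triad (D#, F#, A#); G# is not a chord tone.
It is approached by step up from F# and left by step up to A#.
Step in, step out in the same direction — a passing tone.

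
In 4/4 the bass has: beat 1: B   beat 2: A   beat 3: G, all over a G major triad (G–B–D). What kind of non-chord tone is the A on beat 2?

Passing tone.

The harmony at that moment is G major triad (G, B, D); A is not a chord tone.
It is approached by step down from B and left by step down to G.
Step in, step out in the same direction — a passing tone.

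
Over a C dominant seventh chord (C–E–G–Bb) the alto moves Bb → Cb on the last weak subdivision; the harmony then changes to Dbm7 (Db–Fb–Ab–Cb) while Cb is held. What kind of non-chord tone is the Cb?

Cb is an anticipation.

The harmony at that moment is C dominant seventh chord (C, E, G, Bb); Cb is not a chord tone.
It is approached by step up from Bb and then sustained as the same pitch into the next harmony.
Arriving early and becoming a chord tone when the harmony changes — an anticipation.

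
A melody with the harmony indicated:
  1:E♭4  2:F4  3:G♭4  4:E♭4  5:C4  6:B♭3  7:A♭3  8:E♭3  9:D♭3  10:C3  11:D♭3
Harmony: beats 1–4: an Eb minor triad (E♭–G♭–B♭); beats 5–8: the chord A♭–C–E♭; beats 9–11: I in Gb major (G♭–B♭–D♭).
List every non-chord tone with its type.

The harmony at that moment is E♭ minor triad (E♭, G♭, B♭); F4 is not a chord tone.
It is approached by step up from E♭4 and left by step up to G♭4.
Step in, step out in the same direction — a passing tone.
The harmony at that moment is A♭ major triad (A♭, C, E♭); B♭3 is not a chord tone.
It is approached by step down from C4 and left by step down to A♭3.
Step in, step out in the same direction — a passing tone.
The harmony at that moment is G♭ major triad (G♭, B♭, D♭); C3 is not a chord tone.
It is approached by step down from D♭3 and left by step up to D♭3.
Step away and step back to the same note — a neighbor tone (lower neighbor).

F4 (beat 2) — passing tone; B♭3 (beat 6) — passing tone; C3 (beat 10) — neighbor tone.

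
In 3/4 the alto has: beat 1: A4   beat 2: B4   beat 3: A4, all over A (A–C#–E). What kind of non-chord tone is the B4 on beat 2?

Upper neighbor tone.

The harmony at that moment is A major triad (A, C#, E); B4 is not a chord tone.
It is approached by step up from A4 and left by step down to A4.
Step away and step back to the same note — a neighbor tone (upper neighbor).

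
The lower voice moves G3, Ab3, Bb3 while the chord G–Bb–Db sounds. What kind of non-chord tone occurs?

The harmony at that moment is G diminished triad (G, Bb, Db); Ab3 is not a chord tone.
It is approached by step up from G3 and left by step up to Bb3.
Step in, step out in the same direction — a passing tone.

Ab3 is a passing tone.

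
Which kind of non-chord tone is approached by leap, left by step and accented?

Approach: by leap. Departure: by step. Metric position: strong.
Leap in, step out, in a metrically strong position — an appoggiatura. (It is the mirror image of the escape tone, which steps in and leaps out from a weak position.)

Appoggiatura.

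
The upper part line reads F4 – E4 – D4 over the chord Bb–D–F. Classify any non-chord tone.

E4 is a passing tone.

The harmony at that moment is Bb major triad (Bb, D, F); E4 is not a chord tone.
It is approached by step down from F4 and left by step down to D4.
Step in, step out in the same direction — a passing tone.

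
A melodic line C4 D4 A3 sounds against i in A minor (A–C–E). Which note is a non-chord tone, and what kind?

D4 is an escape tone.

The harmony at that moment is A minor triad (A, C, E); D4 is not a chord tone.
It is approached by step up from C4 and left by leap down to A3.
Step in, leap out — an escape tone.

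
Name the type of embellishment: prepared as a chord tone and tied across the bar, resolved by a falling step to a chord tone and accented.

Suspension.

Approach: by preparation — the pitch is first a chord tone, then held (tied or repeated) while the harmony changes under it. Departure: down by step. Metric position: strong.
A prepared dissonance that resolves downward by step — a suspension. (The same figure resolving upward would be a retardation.)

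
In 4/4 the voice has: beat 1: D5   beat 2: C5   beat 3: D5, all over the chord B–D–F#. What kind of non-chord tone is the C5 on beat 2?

Lower neighbor tone.

The harmony at that moment is B minor triad (B, D, F#); C5 is not a chord tone.
It is approached by step down from D5 and left by step up to D5.
Step away and step back to the same note — a neighbor tone (lower neighbor).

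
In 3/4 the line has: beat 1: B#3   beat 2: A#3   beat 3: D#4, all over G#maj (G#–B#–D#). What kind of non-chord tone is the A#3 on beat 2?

The harmony at that moment is G# major triad (G#, B#, D#); A#3 is not a chord tone.
It is approached by step down from B#3 and left by leap up to D#4.
Step in, leap out, on a weak beat — an escape tone.

Escape tone.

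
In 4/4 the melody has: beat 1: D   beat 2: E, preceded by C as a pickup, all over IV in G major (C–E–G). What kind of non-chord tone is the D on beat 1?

Passing tone.

The harmony at that moment is C major triad (C, E, G); D is not a chord tone.
It is approached by step up from C and left by step up to E.
Step in, step out in the same direction — a passing tone.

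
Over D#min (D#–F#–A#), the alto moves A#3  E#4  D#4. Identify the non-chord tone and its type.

E#4 is an appoggiatura.

The harmony at that moment is D# minor triad (D#, F#, A#); E#4 is not a chord tone.
It is approached by leap up from A#3 and left by step down to D#4.
Leap in, step out — an appoggiatura.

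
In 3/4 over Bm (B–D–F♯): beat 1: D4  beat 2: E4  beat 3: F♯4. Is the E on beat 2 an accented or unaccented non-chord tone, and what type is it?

The harmony at that moment is B minor triad (B, D, F♯); E4 is not a chord tone.
It is approached by step up from D4 and left by step up to F♯4.
Step in, step out in the same direction — a passing tone.
It falls on a weak beat, so it is unaccented.

Unaccented passing tone.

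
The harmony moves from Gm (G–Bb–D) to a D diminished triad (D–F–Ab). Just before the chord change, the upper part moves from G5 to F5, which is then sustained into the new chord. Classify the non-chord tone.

The harmony at that moment is G minor triad (G, Bb, D); F5 is not a chord tone.
It is approached by step down from G5 and then sustained as the same pitch into the next harmony.
Arriving early and becoming a chord tone when the harmony changes — an anticipation.

F5 is an anticipation.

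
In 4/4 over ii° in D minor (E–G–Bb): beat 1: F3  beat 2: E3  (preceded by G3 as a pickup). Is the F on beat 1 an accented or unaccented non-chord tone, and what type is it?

The harmony at that moment is E diminished triad (E, G, Bb); F3 is not a chord tone.
It is approached by step down from G3 and left by step down to E3.
Step in, step out in the same direction — a passing tone.
It falls on the downbeat, so it is accented.

Accented passing tone.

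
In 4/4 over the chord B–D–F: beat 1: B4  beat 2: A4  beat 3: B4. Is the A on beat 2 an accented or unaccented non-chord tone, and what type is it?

Unaccented neighbor tone.

The harmony at that moment is B diminished triad (B, D, F); A4 is not a chord tone.
It is approached by step down from B4 and left by step up to B4.
Step away and step back to the same note — a neighbor tone (lower neighbor).
It falls on a weak beat, so it is unaccented.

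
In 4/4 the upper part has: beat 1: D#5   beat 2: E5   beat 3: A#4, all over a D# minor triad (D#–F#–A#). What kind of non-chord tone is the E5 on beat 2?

Escape tone.

The harmony at that moment is D# minor triad (D#, F#, A#); E5 is not a chord tone.
It is approached by step up from D#5 and left by leap down to A#4.
Step in, leap out, on a weak beat — an escape tone.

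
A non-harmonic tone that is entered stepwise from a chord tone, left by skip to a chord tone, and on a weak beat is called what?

Escape tone.

Approach: by step. Departure: by leap. Metric position: weak.
Step in, leap out, from a weak position — an escape tone (échappée). (It is the mirror image of the appoggiatura, which leaps in and steps out on a strong beat.)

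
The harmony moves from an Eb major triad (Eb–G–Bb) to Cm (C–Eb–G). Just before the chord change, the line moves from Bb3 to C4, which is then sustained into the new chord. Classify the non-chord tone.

The harmony at that moment is Eb major triad (Eb, G, Bb); C4 is not a chord tone.
It is approached by step up from Bb3 and then sustained as the same pitch into the next harmony.
Arriving early and becoming a chord tone when the harmony changes — an anticipation.

C4 is an anticipation.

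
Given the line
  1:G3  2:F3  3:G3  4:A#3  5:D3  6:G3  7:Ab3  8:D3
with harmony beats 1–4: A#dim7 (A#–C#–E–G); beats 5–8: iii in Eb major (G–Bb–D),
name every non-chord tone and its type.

The harmony at that moment is A# diminished seventh chord (A#, C#, E, G); F3 is not a chord tone.
It is approached by step down from G3 and left by step up to G3.
Step away and step back to the same note — a neighbor tone (lower neighbor).
The harmony at that moment is G minor triad (G, Bb, D); Ab3 is not a chord tone.
It is approached by step up from G3 and left by leap down to D3.
Step in, leap out — an escape tone.

F3 (beat 2) — neighbor tone; Ab3 (beat 7) — escape tone.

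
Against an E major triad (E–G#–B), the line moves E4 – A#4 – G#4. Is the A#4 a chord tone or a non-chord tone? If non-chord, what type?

The harmony at that moment is E major triad (E, G#, B); A#4 is not a chord tone.
It is approached by leap up from E4 and left by step down to G#4.
Leap in, step out — an appoggiatura.

Non-chord tone — an appoggiatura.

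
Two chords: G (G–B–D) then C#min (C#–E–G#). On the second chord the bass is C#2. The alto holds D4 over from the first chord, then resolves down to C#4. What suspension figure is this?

At the second chord the bass is C#2. The suspended D4 lies a ninth above the bass; after resolving down by step to C#4, the interval above the bass becomes an octave.
Suspension figures are named by those two intervals: 9–8.

9–8 suspension.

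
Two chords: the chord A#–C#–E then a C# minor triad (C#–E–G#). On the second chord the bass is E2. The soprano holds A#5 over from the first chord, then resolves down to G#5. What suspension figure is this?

At the second chord the bass is E2. The suspended A#5 lies a fourth above the bass; after resolving down by step to G#5, the interval above the bass becomes a third.
Suspension figures are named by those two intervals: 4–3.

4–3 suspension.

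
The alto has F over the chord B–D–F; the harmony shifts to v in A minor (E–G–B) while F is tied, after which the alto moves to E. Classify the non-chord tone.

The harmony at that moment is E minor triad (E, G, B); F is not a chord tone.
It is held over (the same pitch as the preceding F) and left by step down to E.
Held over from the previous chord and resolving down by step — a suspension.

F is a suspension.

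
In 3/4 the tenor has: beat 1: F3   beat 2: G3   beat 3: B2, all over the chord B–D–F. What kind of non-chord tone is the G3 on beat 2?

Escape tone.

The harmony at that moment is B diminished triad (B, D, F); G3 is not a chord tone.
It is approached by step up from F3 and left by leap down to B2.
Step in, leap out, on a weak beat — an escape tone.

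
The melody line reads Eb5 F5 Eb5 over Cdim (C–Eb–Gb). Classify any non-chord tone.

The harmony at that moment is C diminished triad (C, Eb, Gb); F5 is not a chord tone.
It is approached by step up from Eb5 and left by step down to Eb5.
Step away and step back to the same note — a neighbor tone (upper neighbor).

F5 is a neighbor tone.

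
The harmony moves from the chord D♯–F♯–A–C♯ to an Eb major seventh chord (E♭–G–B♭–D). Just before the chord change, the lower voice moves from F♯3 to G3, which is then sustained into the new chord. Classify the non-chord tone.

G3 is an anticipation.

The harmony at that moment is D♯ half-diminished seventh chord (D♯, F♯, A, C♯); G3 is not a chord tone.
It is approached by step up from F♯3 and then sustained as the same pitch into the next harmony.
Arriving early and becoming a chord tone when the harmony changes — an anticipation.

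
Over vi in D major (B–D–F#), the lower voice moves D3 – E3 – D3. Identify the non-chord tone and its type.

E3 is a neighbor tone.

The harmony at that moment is B minor triad (B, D, F#); E3 is not a chord tone.
It is approached by step up from D3 and left by step down to D3.
Step away and step back to the same note — a neighbor tone (upper neighbor).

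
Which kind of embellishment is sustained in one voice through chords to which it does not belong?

Approach: none. Departure: none — a single pitch is sustained while the chords change around it, passing through harmonies that do not contain it.
No melodic motion at all; the dissonance is created entirely by the moving harmonies against the stationary note — a pedal tone (pedal point).

Pedal tone.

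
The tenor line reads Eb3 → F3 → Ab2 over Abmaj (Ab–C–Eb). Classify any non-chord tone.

F3 is an escape tone.

The harmony at that moment is Ab major triad (Ab, C, Eb); F3 is not a chord tone.
It is approached by step up from Eb3 and left by leap down to Ab2.
Step in, leap out — an escape tone.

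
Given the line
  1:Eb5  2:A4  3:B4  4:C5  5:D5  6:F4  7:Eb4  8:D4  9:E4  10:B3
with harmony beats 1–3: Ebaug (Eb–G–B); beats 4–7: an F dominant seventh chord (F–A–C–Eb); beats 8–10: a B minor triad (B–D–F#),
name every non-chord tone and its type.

A4 (beat 2) — appoggiatura; D5 (beat 5) — escape tone; E4 (beat 9) — escape tone.

The harmony at that moment is Eb augmented triad (Eb, G, B); A4 is not a chord tone.
It is approached by leap down from Eb5 and left by step up to B4.
Leap in, step out — an appoggiatura.
The harmony at that moment is F dominant seventh chord (F, A, C, Eb); D5 is not a chord tone.
It is approached by step up from C5 and left by leap down to F4.
Step in, leap out — an escape tone.
The harmony at that moment is B minor triad (B, D, F#); E4 is not a chord tone.
It is approached by step up from D4 and left by leap down to B3.
Step in, leap out — an escape tone.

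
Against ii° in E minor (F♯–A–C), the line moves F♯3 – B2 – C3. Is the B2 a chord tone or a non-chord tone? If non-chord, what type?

Non-chord tone — an appoggiatura.

The harmony at that moment is F♯ diminished triad (F♯, A, C); B2 is not a chord tone.
It is approached by leap down from F♯3 and left by step up to C3.
Leap in, step out — an appoggiatura.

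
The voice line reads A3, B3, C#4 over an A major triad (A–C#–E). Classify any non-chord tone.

B3 is a passing tone.

The harmony at that moment is A major triad (A, C#, E); B3 is not a chord tone.
It is approached by step up from A3 and left by step up to C#4.
Step in, step out in the same direction — a passing tone.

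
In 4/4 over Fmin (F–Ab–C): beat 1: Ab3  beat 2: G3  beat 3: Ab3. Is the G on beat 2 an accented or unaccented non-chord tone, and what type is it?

Unaccented neighbor tone.

The harmony at that moment is F minor triad (F, Ab, C); G3 is not a chord tone.
It is approached by step down from Ab3 and left by step up to Ab3.
Step away and step back to the same note — a neighbor tone (lower neighbor).
It falls on a weak beat, so it is unaccented.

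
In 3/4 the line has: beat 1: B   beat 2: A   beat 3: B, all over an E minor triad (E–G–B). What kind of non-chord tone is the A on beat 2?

The harmony at that moment is E minor triad (E, G, B); A is not a chord tone.
It is approached by step down from B and left by step up to B.
Step away and step back to the same note — a neighbor tone (lower neighbor).

Lower neighbor tone.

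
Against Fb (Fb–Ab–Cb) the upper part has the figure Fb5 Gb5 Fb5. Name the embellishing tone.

Gb5 is a neighbor tone.

The harmony at that moment is Fb major triad (Fb, Ab, Cb); Gb5 is not a chord tone.
It is approached by step up from Fb5 and left by step down to Fb5.
Step away and step back to the same note — a neighbor tone (upper neighbor).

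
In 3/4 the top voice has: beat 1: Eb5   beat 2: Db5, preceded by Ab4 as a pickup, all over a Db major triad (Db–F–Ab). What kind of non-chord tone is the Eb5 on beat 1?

The harmony at that moment is Db major triad (Db, F, Ab); Eb5 is not a chord tone.
It is approached by leap up from Ab4 and left by step down to Db5.
Leap in, step out, metrically accented — an appoggiatura.

Appoggiatura.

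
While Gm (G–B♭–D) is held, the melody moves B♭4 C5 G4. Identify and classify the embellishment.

C5 is an escape tone.

The harmony at that moment is G minor triad (G, B♭, D); C5 is not a chord tone.
It is approached by step up from B♭4 and left by leap down to G4.
Step in, leap out — an escape tone.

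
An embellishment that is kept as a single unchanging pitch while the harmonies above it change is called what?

Approach: none. Departure: none — a single pitch is sustained while the chords change around it, passing through harmonies that do not contain it.
No melodic motion at all; the dissonance is created entirely by the moving harmonies against the stationary note — a pedal tone (pedal point).

Pedal tone.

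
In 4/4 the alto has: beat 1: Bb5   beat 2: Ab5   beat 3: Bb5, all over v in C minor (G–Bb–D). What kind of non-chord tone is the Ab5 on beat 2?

The harmony at that moment is G minor triad (G, Bb, D); Ab5 is not a chord tone.
It is approached by step down from Bb5 and left by step up to Bb5.
Step away and step back to the same note — a neighbor tone (lower neighbor).

Lower neighbor tone.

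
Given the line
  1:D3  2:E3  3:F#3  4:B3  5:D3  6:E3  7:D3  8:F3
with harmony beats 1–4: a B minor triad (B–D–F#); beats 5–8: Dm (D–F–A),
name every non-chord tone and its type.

The harmony at that moment is B minor triad (B, D, F#); E3 is not a chord tone.
It is approached by step up from D3 and left by step up to F#3.
Step in, step out in the same direction — a passing tone.
The harmony at that moment is D minor triad (D, F, A); E3 is not a chord tone.
It is approached by step up from D3 and left by step down to D3.
Step away and step back to the same note — a neighbor tone (upper neighbor).

E3 (beat 2) — passing tone; E3 (beat 6) — neighbor tone.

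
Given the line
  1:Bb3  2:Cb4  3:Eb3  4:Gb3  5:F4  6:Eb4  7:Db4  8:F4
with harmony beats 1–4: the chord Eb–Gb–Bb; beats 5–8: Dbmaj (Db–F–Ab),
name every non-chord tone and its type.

The harmony at that moment is Eb minor triad (Eb, Gb, Bb); Cb4 is not a chord tone.
It is approached by step up from Bb3 and left by leap down to Eb3.
Step in, leap out — an escape tone.
The harmony at that moment is Db major triad (Db, F, Ab); Eb4 is not a chord tone.
It is approached by step down from F4 and left by step down to Db4.
Step in, step out in the same direction — a passing tone.

Cb4 (beat 2) — escape tone; Eb4 (beat 6) — passing tone.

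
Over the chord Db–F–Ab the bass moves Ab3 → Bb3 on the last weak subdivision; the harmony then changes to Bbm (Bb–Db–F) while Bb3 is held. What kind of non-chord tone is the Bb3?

The harmony at that moment is Db major triad (Db, F, Ab); Bb3 is not a chord tone.
It is approached by step up from Ab3 and then sustained as the same pitch into the next harmony.
Arriving early and becoming a chord tone when the harmony changes — an anticipation.

Bb3 is an anticipation.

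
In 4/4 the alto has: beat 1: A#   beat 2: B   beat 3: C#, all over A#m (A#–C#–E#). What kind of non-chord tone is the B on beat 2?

The harmony at that moment is A# minor triad (A#, C#, E#); B is not a chord tone.
It is approached by step up from A# and left by step up to C#.
Step in, step out in the same direction — a passing tone.

Passing tone.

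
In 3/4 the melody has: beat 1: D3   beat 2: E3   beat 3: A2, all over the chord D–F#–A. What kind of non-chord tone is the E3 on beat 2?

Escape tone.

The harmony at that moment is D major triad (D, F#, A); E3 is not a chord tone.
It is approached by step up from D3 and left by leap down to A2.
Step in, leap out, on a weak beat — an escape tone.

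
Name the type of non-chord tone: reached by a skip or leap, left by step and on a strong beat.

Appoggiatura.

Approach: by leap. Departure: by step. Metric position: strong.
Leap in, step out, in a metrically strong position — an appoggiatura. (It is the mirror image of the escape tone, which steps in and leaps out from a weak position.)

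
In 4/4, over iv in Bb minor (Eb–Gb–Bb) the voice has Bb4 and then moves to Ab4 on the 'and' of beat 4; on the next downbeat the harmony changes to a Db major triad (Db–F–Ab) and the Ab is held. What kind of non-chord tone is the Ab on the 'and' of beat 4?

Anticipation.

The harmony at that moment is Eb minor triad (Eb, Gb, Bb); Ab4 is not a chord tone.
It is approached by step down from Bb4 and then sustained as the same pitch into the next harmony.
Arriving early and becoming a chord tone when the harmony changes — an anticipation.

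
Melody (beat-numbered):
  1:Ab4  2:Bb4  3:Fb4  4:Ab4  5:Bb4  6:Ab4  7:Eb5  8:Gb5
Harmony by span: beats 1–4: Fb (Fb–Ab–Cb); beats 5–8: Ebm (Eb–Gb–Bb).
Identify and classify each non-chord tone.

Bb4 (beat 2) — escape tone; Ab4 (beat 6) — escape tone.

The harmony at that moment is Fb major triad (Fb, Ab, Cb); Bb4 is not a chord tone.
It is approached by step up from Ab4 and left by leap down to Fb4.
Step in, leap out — an escape tone.
The harmony at that moment is Eb minor triad (Eb, Gb, Bb); Ab4 is not a chord tone.
It is approached by step down from Bb4 and left by leap up to Eb5.
Step in, leap out — an escape tone.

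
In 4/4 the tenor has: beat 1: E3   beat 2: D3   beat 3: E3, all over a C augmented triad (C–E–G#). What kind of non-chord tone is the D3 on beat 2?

Lower neighbor tone.

The harmony at that moment is C augmented triad (C, E, G#); D3 is not a chord tone.
It is approached by step down from E3 and left by step up to E3.
Step away and step back to the same note — a neighbor tone (lower neighbor).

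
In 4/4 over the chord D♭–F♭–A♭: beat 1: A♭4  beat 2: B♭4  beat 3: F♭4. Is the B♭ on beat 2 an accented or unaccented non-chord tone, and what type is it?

The harmony at that moment is D♭ minor triad (D♭, F♭, A♭); B♭4 is not a chord tone.
It is approached by step up from A♭4 and left by leap down to F♭4.
Step in, leap out — an escape tone.
It falls on a weak beat, so it is unaccented.

Unaccented escape tone.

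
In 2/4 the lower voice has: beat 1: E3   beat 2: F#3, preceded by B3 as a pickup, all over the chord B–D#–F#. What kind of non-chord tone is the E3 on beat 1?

Appoggiatura.

The harmony at that moment is B major triad (B, D#, F#); E3 is not a chord tone.
It is approached by leap down from B3 and left by step up to F#3.
Leap in, step out, metrically accented — an appoggiatura.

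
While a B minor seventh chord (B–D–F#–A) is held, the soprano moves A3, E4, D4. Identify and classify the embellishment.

The harmony at that moment is B minor seventh chord (B, D, F#, A); E4 is not a chord tone.
It is approached by leap up from A3 and left by step down to D4.
Leap in, step out — an appoggiatura.

E4 is an appoggiatura.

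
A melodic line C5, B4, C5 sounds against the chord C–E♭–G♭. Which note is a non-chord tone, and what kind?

The harmony at that moment is C diminished triad (C, E♭, G♭); B4 is not a chord tone.
It is approached by step down from C5 and left by step up to C5.
Step away and step back to the same note — a neighbor tone (lower neighbor).

B4 is a neighbor tone.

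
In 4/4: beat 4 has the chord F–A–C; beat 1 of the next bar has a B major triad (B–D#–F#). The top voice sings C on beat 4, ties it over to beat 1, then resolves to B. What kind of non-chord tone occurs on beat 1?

Suspension.

The harmony at that moment is B major triad (B, D#, F#); C is not a chord tone.
It is held over (the same pitch as the preceding C) and left by step down to B.
Held over from the previous chord and resolving down by step — a suspension.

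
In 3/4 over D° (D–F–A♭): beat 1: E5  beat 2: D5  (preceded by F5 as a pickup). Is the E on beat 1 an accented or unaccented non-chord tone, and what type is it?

The harmony at that moment is D diminished triad (D, F, A♭); E5 is not a chord tone.
It is approached by step down from F5 and left by step down to D5.
Step in, step out in the same direction — a passing tone.
It falls on the downbeat, so it is accented.

Accented passing tone.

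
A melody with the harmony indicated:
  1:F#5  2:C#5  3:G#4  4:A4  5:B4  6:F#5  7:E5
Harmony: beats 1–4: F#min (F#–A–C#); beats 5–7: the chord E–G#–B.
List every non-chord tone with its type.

The harmony at that moment is F# minor triad (F#, A, C#); G#4 is not a chord tone.
It is approached by leap down from C#5 and left by step up to A4.
Leap in, step out — an appoggiatura.
The harmony at that moment is E major triad (E, G#, B); F#5 is not a chord tone.
It is approached by leap up from B4 and left by step down to E5.
Leap in, step out — an appoggiatura.

G#4 (beat 3) — appoggiatura; F#5 (beat 6) — appoggiatura.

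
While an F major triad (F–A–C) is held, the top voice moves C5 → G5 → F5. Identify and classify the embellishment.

The harmony at that moment is F major triad (F, A, C); G5 is not a chord tone.
It is approached by leap up from C5 and left by step down to F5.
Leap in, step out — an appoggiatura.

G5 is an appoggiatura.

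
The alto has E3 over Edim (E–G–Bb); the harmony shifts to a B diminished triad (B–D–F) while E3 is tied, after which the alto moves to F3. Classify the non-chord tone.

The harmony at that moment is B diminished triad (B, D, F); E3 is not a chord tone.
It is held over (the same pitch as the preceding E3) and left by step up to F3.
Held over from the previous chord and resolving up by step — a retardation.

E3 is a retardation.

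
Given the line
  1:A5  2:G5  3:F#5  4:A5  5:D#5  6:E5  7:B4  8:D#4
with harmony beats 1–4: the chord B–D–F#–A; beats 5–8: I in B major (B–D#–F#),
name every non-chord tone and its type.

G5 (beat 2) — passing tone; E5 (beat 6) — escape tone.

The harmony at that moment is B minor seventh chord (B, D, F#, A); G5 is not a chord tone.
It is approached by step down from A5 and left by step down to F#5.
Step in, step out in the same direction — a passing tone.
The harmony at that moment is B major triad (B, D#, F#); E5 is not a chord tone.
It is approached by step up from D#5 and left by leap down to B4.
Step in, leap out — an escape tone.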